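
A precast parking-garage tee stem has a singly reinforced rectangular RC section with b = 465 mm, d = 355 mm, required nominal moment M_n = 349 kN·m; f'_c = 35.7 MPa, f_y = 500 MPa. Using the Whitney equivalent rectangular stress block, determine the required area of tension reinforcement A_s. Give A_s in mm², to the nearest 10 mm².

With M_n = 0.85 f'_c a b (d − a/2), solve the quadratic for a:
a = d − √(d² − 2M_n/(0.85 f'_c b)) = 355 − √(355² − 2 × 349×10⁶/(0.85 × 35.7 × 465)) = 78.31 mm.
A_s = 0.85 f'_c a b / f_y = 0.85 × 35.7 × 78.31 × 465 / 500 = 2210.0 mm².

A_s ≈ 2210 mm²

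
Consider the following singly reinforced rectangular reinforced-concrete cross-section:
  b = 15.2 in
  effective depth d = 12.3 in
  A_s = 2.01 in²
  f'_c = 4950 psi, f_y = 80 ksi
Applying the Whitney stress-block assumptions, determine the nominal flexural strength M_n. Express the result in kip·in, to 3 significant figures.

M_n ≈ 1780 kip·in

T = A_s f_y = 2.01 × 80 = 160.8 kips.
a = T/(0.85 f'_c b) = 160.8/(0.85 × 4.95 × 15.2) = 2.514 in.
M_n = T(d − a/2) = 160.8 × (12.3 − 1.257) = 1775.7 kip·in.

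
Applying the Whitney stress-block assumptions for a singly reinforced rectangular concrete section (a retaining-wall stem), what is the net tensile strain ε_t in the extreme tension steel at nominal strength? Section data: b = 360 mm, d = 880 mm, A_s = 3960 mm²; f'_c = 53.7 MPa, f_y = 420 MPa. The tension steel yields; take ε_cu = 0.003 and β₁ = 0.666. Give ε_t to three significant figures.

ε_t ≈ 0.0144

a = A_s f_y/(0.85 f'_c b) = 101.22 mm.
β₁ = 0.666, so c = a/β₁ = 101.22/0.666 = 151.98 mm.
From the linear strain diagram with ε_cu = 0.003: ε_t = 0.003 (d − c)/c = 0.003 × (880 − 151.98)/151.98 = 0.0144.
Since ε_t ≥ 0.005, the section is tension-controlled.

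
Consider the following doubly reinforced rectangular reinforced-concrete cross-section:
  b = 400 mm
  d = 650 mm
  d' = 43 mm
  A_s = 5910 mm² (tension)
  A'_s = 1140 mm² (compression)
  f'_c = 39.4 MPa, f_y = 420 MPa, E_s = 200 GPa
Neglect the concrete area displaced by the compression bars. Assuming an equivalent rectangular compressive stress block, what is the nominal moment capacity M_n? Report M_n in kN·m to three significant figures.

M_n ≈ 1440 kN·m

Assume both tension and compression steel yield.
Net tension couple steel: A_s − A'_s = 4770 mm².
a = (A_s − A'_s) f_y / (0.85 f'_c b) = 2003400/(0.85 × 39.4 × 400) = 149.55 mm.
c = a/β₁ = 149.55/0.769 = 194.47 mm; ε'_s = 0.003(c − d')/c = 0.0023 ≥ f_y/E_s = 0.0021, so compression steel does yield.
M_n = (A_s − A'_s) f_y (d − a/2) + A'_s f_y (d − d') = [2003400 × (650 − 74.775) + 478800 × (650 − 43)] × 10⁻⁶ = 1152.41 + 290.63 = 1443.04 kN·m.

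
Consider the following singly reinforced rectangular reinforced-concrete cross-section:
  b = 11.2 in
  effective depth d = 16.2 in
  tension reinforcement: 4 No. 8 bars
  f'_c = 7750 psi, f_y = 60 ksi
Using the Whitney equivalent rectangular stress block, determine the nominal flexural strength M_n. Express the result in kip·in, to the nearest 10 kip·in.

M_n ≈ 2830 kip·in

A_s = 4 × 0.79 = 3.16 in².
T = A_s f_y = 3.16 × 60 = 189.6 kips.
a = T/(0.85 f'_c b) = 189.6/(0.85 × 7.75 × 11.2) = 2.570 in.
M_n = T(d − a/2) = 189.6 × (16.2 − 1.285) = 2827.9 kip·in.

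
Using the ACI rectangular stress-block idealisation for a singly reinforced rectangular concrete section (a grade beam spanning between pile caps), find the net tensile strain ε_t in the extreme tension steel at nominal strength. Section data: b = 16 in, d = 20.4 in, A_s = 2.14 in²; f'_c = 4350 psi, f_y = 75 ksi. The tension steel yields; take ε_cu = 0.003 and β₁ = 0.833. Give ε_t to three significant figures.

ε_t ≈ 0.0158

a = A_s f_y/(0.85 f'_c b) = 2.713 in.
β₁ = 0.833, so c = a/β₁ = 2.713/0.833 = 3.257 in.
From the linear strain diagram with ε_cu = 0.003: ε_t = 0.003 (d − c)/c = 0.003 × (20.4 − 3.257)/3.257 = 0.0158.
Since ε_t ≥ 0.005, the section is tension-controlled.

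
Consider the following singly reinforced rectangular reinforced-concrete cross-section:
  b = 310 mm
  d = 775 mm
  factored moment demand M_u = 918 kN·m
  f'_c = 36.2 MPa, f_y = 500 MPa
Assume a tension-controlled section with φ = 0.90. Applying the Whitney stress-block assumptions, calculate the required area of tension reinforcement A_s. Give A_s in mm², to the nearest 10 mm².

A_s ≈ 2920 mm²

M_n = M_u/φ = 918/0.90 = 1020 kN·m.
With M_n = 0.85 f'_c a b (d − a/2), solve the quadratic for a:
a = d − √(d² − 2M_n/(0.85 f'_c b)) = 775 − √(775² − 2 × 1020×10⁶/(0.85 × 36.2 × 310)) = 153.10 mm.
A_s = 0.85 f'_c a b / f_y = 0.85 × 36.2 × 153.10 × 310 / 500 = 2920.7 mm².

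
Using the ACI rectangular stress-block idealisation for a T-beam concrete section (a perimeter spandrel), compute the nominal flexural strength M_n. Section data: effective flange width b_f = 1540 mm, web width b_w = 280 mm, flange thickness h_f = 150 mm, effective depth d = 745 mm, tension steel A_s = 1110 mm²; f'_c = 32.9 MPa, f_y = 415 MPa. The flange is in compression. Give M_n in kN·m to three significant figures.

M_n ≈ 341 kN·m

Tension: T = A_s f_y = 1110 × 415 = 460650 N.
Try a within the flange: a = T/(0.85 f'_c b_f) = 460650/(0.85 × 32.9 × 1540) = 10.70 mm.
Since a = 10.70 ≤ h_f = 150 mm, the stress block lies entirely in the flange; analyse as a rectangular beam of width b_f.
M_n = T(d − a/2) = 460650 × (745 − 5.35) = 340.72 × 10⁶ N·mm.
M_n = 340.72 kN·m.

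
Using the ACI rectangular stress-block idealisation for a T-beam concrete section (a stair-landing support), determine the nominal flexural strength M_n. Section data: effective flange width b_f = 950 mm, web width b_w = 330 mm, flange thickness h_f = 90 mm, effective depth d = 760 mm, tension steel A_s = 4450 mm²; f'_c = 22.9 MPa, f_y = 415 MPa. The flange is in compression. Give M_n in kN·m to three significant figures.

Tension: T = A_s f_y = 4450 × 415 = 1846750 N.
Try a within the flange: a = T/(0.85 f'_c b_f) = 1846750/(0.85 × 22.9 × 950) = 99.87 mm.
a = 99.87 > h_f = 90 mm: the block extends into the web. Split into flange-overhang and web parts.
C_f = 0.85 f'_c (b_f − b_w) h_f = 0.85 × 22.9 × (950 − 330) × 90 = 1086147 N.
Remaining web compression depth: a_w = (T − C_f)/(0.85 f'_c b_w) = (1846750 − 1086147)/(0.85 × 22.9 × 330) = 118.41 mm.
M_n = C_f(d − h_f/2) + (T − C_f)(d − a_w/2) = 1086147 × (760 − 45) + 760603 × (760 − 59.205) = 776.60 + 533.03 = 1309.63 × 10⁶ N·mm.
M_n = 1309.63 kN·m.

M_n ≈ 1310 kN·m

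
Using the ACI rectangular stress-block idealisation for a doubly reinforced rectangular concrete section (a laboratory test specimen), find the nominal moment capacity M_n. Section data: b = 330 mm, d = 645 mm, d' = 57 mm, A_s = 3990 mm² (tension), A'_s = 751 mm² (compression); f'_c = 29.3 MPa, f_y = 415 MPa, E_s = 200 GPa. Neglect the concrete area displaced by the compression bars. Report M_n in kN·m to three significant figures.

Assume both tension and compression steel yield.
Net tension couple steel: A_s − A'_s = 3239 mm².
a = (A_s − A'_s) f_y / (0.85 f'_c b) = 1344185/(0.85 × 29.3 × 330) = 163.55 mm.
c = a/β₁ = 163.55/0.841 = 194.47 mm; ε'_s = 0.003(c − d')/c = 0.0021 ≥ f_y/E_s = 0.0021, so compression steel does yield.
M_n = (A_s − A'_s) f_y (d − a/2) + A'_s f_y (d − d') = [1344185 × (645 − 81.775) + 311665 × (645 − 57)] × 10⁻⁶ = 757.08 + 183.26 = 940.34 kN·m.

M_n ≈ 940 kN·m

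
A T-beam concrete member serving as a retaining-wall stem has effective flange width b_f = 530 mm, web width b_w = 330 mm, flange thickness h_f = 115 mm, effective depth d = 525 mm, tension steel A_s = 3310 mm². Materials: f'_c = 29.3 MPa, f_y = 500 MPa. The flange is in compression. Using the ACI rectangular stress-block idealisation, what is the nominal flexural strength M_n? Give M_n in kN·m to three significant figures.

Tension: T = A_s f_y = 3310 × 500 = 1655000 N.
Try a within the flange: a = T/(0.85 f'_c b_f) = 1655000/(0.85 × 29.3 × 530) = 125.38 mm.
a = 125.38 > h_f = 115 mm: the block extends into the web. Split into flange-overhang and web parts.
C_f = 0.85 f'_c (b_f − b_w) h_f = 0.85 × 29.3 × (530 − 330) × 115 = 572815 N.
Remaining web compression depth: a_w = (T − C_f)/(0.85 f'_c b_w) = (1655000 − 572815)/(0.85 × 29.3 × 330) = 131.67 mm.
M_n = C_f(d − h_f/2) + (T − C_f)(d − a_w/2) = 572815 × (525 − 57.5) + 1082185 × (525 − 65.835) = 267.79 + 496.90 = 764.69 × 10⁶ N·mm.
M_n = 764.69 kN·m.

M_n ≈ 765 kN·m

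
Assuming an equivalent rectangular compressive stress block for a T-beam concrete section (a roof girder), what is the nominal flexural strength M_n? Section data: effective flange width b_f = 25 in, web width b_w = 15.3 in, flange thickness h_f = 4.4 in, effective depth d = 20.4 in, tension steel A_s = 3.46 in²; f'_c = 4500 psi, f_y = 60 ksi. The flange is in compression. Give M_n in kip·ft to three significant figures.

M_n ≈ 334 kip·ft

Tension: T = A_s f_y = 3.46 × 60 = 207.6 kips.
Try a within the flange: a = T/(0.85 f'_c b_f) = 207.6/(0.85 × 4.5 × 25) = 2.171 in.
Since a = 2.171 ≤ h_f = 4.4 in, the stress block lies entirely in the flange; analyse as a rectangular beam of width b_f.
M_n = T(d − a/2) = 207.6 × (20.4 − 1.0855) = 4009.7 kip·in.
M_n = 4009.7/12 = 334.14 kip·ft.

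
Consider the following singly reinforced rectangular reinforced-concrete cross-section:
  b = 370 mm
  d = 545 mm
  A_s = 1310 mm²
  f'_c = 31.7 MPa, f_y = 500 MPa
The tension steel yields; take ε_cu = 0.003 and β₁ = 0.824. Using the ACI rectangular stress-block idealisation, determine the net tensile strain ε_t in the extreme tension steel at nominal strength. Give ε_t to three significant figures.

a = A_s f_y/(0.85 f'_c b) = 65.70 mm.
β₁ = 0.824, so c = a/β₁ = 65.70/0.824 = 79.73 mm.
From the linear strain diagram with ε_cu = 0.003: ε_t = 0.003 (d − c)/c = 0.003 × (545 − 79.73)/79.73 = 0.0175.
Since ε_t ≥ 0.005, the section is tension-controlled.

ε_t ≈ 0.0175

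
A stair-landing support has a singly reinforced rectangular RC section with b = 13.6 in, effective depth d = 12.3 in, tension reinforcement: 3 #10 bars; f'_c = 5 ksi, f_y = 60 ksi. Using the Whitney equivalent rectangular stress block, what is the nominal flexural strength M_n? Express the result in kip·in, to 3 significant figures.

A_s = 3 × 1.27 = 3.81 in².
T = A_s f_y = 3.81 × 60 = 228.6 kips.
a = T/(0.85 f'_c b) = 228.6/(0.85 × 5 × 13.6) = 3.955 in.
M_n = T(d − a/2) = 228.6 × (12.3 − 1.9775) = 2359.7 kip·in.

M_n ≈ 2360 kip·in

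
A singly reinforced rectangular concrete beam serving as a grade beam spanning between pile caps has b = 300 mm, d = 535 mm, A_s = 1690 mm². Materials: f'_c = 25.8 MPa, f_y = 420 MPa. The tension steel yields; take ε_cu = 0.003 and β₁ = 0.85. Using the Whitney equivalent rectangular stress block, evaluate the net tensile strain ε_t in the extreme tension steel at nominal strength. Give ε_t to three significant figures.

ε_t ≈ 0.00964

a = A_s f_y/(0.85 f'_c b) = 107.89 mm.
β₁ = 0.85, so c = a/β₁ = 107.89/0.85 = 126.93 mm.
From the linear strain diagram with ε_cu = 0.003: ε_t = 0.003 (d − c)/c = 0.003 × (535 − 126.93)/126.93 = 0.00964.
Since ε_t ≥ 0.005, the section is tension-controlled.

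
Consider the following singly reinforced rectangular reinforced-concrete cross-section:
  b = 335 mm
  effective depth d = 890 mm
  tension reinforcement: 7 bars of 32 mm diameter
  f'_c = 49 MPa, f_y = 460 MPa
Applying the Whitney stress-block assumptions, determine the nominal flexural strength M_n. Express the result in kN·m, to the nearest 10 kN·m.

M_n ≈ 2060 kN·m

A_s = 7 × 804 = 5628 mm².
T = A_s f_y = 5628 × 460 = 2588880 N = 2588.88 kN.
From C = T: a = T/(0.85 f'_c b) = 2588880/(0.85 × 49 × 335) = 185.55 mm.
M_n = T(d − a/2) = 2588.88 kN × (890 − 92.775) mm = 2063.92 kN·m.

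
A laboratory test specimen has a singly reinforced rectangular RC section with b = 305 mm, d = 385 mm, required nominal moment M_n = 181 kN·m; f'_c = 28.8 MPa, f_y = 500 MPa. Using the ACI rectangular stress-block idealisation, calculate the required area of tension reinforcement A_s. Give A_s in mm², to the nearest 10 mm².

With M_n = 0.85 f'_c a b (d − a/2), solve the quadratic for a:
a = d − √(d² − 2M_n/(0.85 f'_c b)) = 385 − √(385² − 2 × 181×10⁶/(0.85 × 28.8 × 305)) = 69.18 mm.
A_s = 0.85 f'_c a b / f_y = 0.85 × 28.8 × 69.18 × 305 / 500 = 1033.1 mm².

A_s ≈ 1030 mm²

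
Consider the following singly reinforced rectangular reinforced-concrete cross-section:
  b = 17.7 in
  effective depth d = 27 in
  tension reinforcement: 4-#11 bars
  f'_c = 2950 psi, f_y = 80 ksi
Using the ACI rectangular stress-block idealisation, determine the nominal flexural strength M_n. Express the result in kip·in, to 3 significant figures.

M_n ≈ 10700 kip·in

A_s = 4 × 1.56 = 6.24 in².
T = A_s f_y = 6.24 × 80 = 499.2 kips.
a = T/(0.85 f'_c b) = 499.2/(0.85 × 2.95 × 17.7) = 11.248 in.
M_n = T(d − a/2) = 499.2 × (27 − 5.624) = 10670.9 kip·in.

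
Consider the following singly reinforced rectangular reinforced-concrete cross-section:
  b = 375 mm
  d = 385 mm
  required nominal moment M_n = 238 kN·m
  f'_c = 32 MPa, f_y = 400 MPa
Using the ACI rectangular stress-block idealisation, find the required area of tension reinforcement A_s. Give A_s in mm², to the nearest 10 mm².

A_s ≈ 1690 mm²

With M_n = 0.85 f'_c a b (d − a/2), solve the quadratic for a:
a = d − √(d² − 2M_n/(0.85 f'_c b)) = 385 − √(385² − 2 × 238×10⁶/(0.85 × 32 × 375)) = 66.32 mm.
A_s = 0.85 f'_c a b / f_y = 0.85 × 32 × 66.32 × 375 / 400 = 1691.2 mm².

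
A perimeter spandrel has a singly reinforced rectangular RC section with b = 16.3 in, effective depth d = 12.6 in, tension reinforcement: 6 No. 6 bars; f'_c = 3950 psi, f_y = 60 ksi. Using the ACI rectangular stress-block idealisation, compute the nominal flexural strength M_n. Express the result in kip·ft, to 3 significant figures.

M_n ≈ 147 kip·ft

A_s = 6 × 0.44 = 2.64 in².
T = A_s f_y = 2.64 × 60 = 158.4 kips.
a = T/(0.85 f'_c b) = 158.4/(0.85 × 3.95 × 16.3) = 2.894 in.
M_n = T(d − a/2) = 158.4 × (12.6 − 1.447) = 1766.6 kip·in = 1766.6/12 = 147.22 kip·ft.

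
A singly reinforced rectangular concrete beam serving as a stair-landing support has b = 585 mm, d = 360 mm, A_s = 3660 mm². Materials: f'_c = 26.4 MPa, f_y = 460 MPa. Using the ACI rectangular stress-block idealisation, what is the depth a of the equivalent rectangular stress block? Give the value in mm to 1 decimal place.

T = A_s f_y = 3660 × 460 = 1683600 N = 1683.6 kN.
Setting C = 0.85 f'_c a b equal to T: a = 1683600/(0.85 × 26.4 × 585) = 128.3 mm.

a ≈ 128.3 mm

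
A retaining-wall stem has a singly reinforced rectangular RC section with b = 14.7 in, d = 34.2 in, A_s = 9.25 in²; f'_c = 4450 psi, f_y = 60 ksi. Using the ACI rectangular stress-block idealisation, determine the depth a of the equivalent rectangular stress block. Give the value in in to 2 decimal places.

T = A_s f_y = 9.25 × 60 = 555 kips.
a = T/(0.85 f'_c b) = 555/(0.85 × 4.45 × 14.7) = 9.98 in.

a ≈ 9.98 in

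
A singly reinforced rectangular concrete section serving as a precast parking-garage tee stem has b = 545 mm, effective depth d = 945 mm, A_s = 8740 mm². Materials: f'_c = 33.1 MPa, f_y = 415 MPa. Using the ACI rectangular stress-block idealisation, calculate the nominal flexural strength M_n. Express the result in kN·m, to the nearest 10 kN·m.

T = A_s f_y = 8740 × 415 = 3627100 N = 3627.1 kN.
From C = T: a = T/(0.85 f'_c b) = 3627100/(0.85 × 33.1 × 545) = 236.55 mm.
M_n = T(d − a/2) = 3627.1 kN × (945 − 118.275) mm = 2998.61 kN·m.

M_n ≈ 3000 kN·m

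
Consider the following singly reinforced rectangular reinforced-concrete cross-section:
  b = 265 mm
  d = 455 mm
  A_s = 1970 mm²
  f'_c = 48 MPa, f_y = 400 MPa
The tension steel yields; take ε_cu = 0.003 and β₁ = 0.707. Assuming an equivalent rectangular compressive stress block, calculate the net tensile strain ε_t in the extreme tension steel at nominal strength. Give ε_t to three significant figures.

ε_t ≈ 0.0102

a = A_s f_y/(0.85 f'_c b) = 72.88 mm.
β₁ = 0.707, so c = a/β₁ = 72.88/0.707 = 103.08 mm.
From the linear strain diagram with ε_cu = 0.003: ε_t = 0.003 (d − c)/c = 0.003 × (455 − 103.08)/103.08 = 0.0102.
Since ε_t ≥ 0.005, the section is tension-controlled.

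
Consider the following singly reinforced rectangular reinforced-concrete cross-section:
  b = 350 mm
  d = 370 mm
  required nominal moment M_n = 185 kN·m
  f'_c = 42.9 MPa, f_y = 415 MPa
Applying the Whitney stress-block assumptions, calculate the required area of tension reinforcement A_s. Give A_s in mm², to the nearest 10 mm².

A_s ≈ 1280 mm²

With M_n = 0.85 f'_c a b (d − a/2), solve the quadratic for a:
a = d − √(d² − 2M_n/(0.85 f'_c b)) = 370 − √(370² − 2 × 185×10⁶/(0.85 × 42.9 × 350)) = 41.50 mm.
A_s = 0.85 f'_c a b / f_y = 0.85 × 42.9 × 41.50 × 350 / 415 = 1276.3 mm².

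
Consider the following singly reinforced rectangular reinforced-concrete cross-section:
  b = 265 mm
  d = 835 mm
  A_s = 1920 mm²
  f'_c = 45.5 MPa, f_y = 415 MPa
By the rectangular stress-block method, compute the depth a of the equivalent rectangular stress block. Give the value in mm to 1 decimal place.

T = A_s f_y = 1920 × 415 = 796800 N = 796.8 kN.
Setting C = 0.85 f'_c a b equal to T: a = 796800/(0.85 × 45.5 × 265) = 77.7 mm.

a ≈ 77.7 mm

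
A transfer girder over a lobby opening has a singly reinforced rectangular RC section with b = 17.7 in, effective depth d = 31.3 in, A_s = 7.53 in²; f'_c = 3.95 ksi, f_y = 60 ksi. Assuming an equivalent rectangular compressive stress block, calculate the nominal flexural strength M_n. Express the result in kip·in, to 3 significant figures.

M_n ≈ 12400 kip·in

T = A_s f_y = 7.53 × 60 = 451.8 kips.
a = T/(0.85 f'_c b) = 451.8/(0.85 × 3.95 × 17.7) = 7.603 in.
M_n = T(d − a/2) = 451.8 × (31.3 − 3.8015) = 12423.8 kip·in.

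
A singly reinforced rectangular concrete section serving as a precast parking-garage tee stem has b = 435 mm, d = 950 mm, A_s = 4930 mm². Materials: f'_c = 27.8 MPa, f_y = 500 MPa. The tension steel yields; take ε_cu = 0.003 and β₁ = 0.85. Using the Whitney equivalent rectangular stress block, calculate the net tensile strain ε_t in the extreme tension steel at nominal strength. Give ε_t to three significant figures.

a = A_s f_y/(0.85 f'_c b) = 239.81 mm.
β₁ = 0.85, so c = a/β₁ = 239.81/0.85 = 282.13 mm.
From the linear strain diagram with ε_cu = 0.003: ε_t = 0.003 (d − c)/c = 0.003 × (950 − 282.13)/282.13 = 0.00710.
Since ε_t ≥ 0.005, the section is tension-controlled.

ε_t ≈ 0.00710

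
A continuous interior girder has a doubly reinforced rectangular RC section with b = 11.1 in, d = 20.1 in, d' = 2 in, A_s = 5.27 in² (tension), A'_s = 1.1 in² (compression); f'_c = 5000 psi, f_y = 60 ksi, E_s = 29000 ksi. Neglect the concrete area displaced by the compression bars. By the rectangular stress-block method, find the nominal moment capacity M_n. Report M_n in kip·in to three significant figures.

Assume both steels yield.
a = (A_s − A'_s) f_y/(0.85 f'_c b) = (5.27 − 1.1) × 60/(0.85 × 5 × 11.1) = 5.304 in.
c = a/β₁ = 5.304/0.8 = 6.630 in; ε'_s = 0.003(c − d')/c = 0.0021 ≥ ε_y = 0.0021, so the compression steel yields.
M_n = (A_s − A'_s) f_y (d − a/2) + A'_s f_y (d − d') = 250.2 × (20.1 − 2.652) + 66 × (20.1 − 2) = 4365.5 + 1194.6 = 5560.1 kip·in.

M_n ≈ 5560 kip·in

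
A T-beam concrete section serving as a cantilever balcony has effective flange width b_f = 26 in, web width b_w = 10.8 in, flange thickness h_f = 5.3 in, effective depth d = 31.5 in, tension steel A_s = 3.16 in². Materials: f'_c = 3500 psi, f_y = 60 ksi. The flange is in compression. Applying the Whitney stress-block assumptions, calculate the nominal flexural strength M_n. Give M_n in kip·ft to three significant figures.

M_n ≈ 478 kip·ft

Tension: T = A_s f_y = 3.16 × 60 = 189.6 kips.
Try a within the flange: a = T/(0.85 f'_c b_f) = 189.6/(0.85 × 3.5 × 26) = 2.451 in.
Since a = 2.451 ≤ h_f = 5.3 in, the stress block lies entirely in the flange; analyse as a rectangular beam of width b_f.
M_n = T(d − a/2) = 189.6 × (31.5 − 1.2255) = 5740.0 kip·in.
M_n = 5740.0/12 = 478.33 kip·ft.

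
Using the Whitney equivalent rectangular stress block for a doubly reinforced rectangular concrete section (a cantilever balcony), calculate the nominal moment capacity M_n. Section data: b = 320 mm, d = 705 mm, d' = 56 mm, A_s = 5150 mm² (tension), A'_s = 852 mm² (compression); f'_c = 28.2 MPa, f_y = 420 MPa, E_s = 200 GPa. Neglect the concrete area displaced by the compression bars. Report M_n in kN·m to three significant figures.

Assume both tension and compression steel yield.
Net tension couple steel: A_s − A'_s = 4298 mm².
a = (A_s − A'_s) f_y / (0.85 f'_c b) = 1805160/(0.85 × 28.2 × 320) = 235.34 mm.
c = a/β₁ = 235.34/0.849 = 277.20 mm; ε'_s = 0.003(c − d')/c = 0.0024 ≥ f_y/E_s = 0.0021, so compression steel does yield.
M_n = (A_s − A'_s) f_y (d − a/2) + A'_s f_y (d − d') = [1805160 × (705 − 117.67) + 357840 × (705 − 56)] × 10⁻⁶ = 1060.22 + 232.24 = 1292.46 kN·m.

M_n ≈ 1290 kN·m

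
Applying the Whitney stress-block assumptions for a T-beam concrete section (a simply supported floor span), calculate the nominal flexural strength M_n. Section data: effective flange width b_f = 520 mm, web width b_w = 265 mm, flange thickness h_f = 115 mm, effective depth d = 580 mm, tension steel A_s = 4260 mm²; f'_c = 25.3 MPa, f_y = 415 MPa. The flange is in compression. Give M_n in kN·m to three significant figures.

Tension: T = A_s f_y = 4260 × 415 = 1767900 N.
Try a within the flange: a = T/(0.85 f'_c b_f) = 1767900/(0.85 × 25.3 × 520) = 158.09 mm.
a = 158.09 > h_f = 115 mm: the block extends into the web. Split into flange-overhang and web parts.
C_f = 0.85 f'_c (b_f − b_w) h_f = 0.85 × 25.3 × (520 − 265) × 115 = 630634 N.
Remaining web compression depth: a_w = (T − C_f)/(0.85 f'_c b_w) = (1767900 − 630634)/(0.85 × 25.3 × 265) = 199.56 mm.
M_n = C_f(d − h_f/2) + (T − C_f)(d − a_w/2) = 630634 × (580 − 57.5) + 1137266 × (580 − 99.78) = 329.51 + 546.14 = 875.65 × 10⁶ N·mm.
M_n = 875.65 kN·m.

M_n ≈ 876 kN·m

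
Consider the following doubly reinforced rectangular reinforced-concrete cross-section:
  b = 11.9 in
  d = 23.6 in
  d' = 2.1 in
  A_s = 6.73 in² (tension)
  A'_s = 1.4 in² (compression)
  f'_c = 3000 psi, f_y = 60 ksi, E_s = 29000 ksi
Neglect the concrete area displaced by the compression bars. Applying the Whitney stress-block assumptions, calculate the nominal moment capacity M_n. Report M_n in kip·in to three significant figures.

Assume both steels yield.
a = (A_s − A'_s) f_y/(0.85 f'_c b) = (6.73 − 1.4) × 60/(0.85 × 3 × 11.9) = 10.539 in.
c = a/β₁ = 10.539/0.85 = 12.399 in; ε'_s = 0.003(c − d')/c = 0.0025 ≥ ε_y = 0.0021, so the compression steel yields.
M_n = (A_s − A'_s) f_y (d − a/2) + A'_s f_y (d − d') = 319.8 × (23.6 − 5.2695) + 84 × (23.6 − 2.1) = 5862.1 + 1806.0 = 7668.1 kip·in.

M_n ≈ 7670 kip·in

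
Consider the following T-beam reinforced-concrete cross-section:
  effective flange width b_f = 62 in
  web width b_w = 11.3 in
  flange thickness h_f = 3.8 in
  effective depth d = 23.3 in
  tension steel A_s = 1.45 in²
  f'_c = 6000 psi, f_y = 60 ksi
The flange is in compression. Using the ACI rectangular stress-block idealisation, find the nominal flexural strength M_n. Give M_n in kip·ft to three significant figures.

M_n ≈ 168 kip·ft

Tension: T = A_s f_y = 1.45 × 60 = 87 kips.
Try a within the flange: a = T/(0.85 f'_c b_f) = 87/(0.85 × 6 × 62) = 0.275 in.
Since a = 0.275 ≤ h_f = 3.8 in, the stress block lies entirely in the flange; analyse as a rectangular beam of width b_f.
M_n = T(d − a/2) = 87 × (23.3 − 0.1375) = 2015.1 kip·in.
M_n = 2015.1/12 = 167.93 kip·ft.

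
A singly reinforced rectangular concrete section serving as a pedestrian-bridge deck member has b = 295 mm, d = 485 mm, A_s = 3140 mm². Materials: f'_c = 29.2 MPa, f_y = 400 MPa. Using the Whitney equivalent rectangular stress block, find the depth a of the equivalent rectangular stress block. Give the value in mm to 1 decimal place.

T = A_s f_y = 3140 × 400 = 1256000 N = 1256 kN.
Setting C = 0.85 f'_c a b equal to T: a = 1256000/(0.85 × 29.2 × 295) = 171.5 mm.

a ≈ 171.5 mm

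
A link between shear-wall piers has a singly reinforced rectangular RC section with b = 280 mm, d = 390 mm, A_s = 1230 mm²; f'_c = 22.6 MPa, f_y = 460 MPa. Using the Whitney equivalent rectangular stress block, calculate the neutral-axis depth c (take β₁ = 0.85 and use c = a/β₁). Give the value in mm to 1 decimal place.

T = A_s f_y = 1230 × 460 = 565800 N = 565.8 kN.
Setting C = 0.85 f'_c a b equal to T: a = 565800/(0.85 × 22.6 × 280) = 105.191 mm.
With β₁ = 0.85, c = a/β₁ = 105.191/0.85 = 123.8 mm.

c ≈ 123.8 mm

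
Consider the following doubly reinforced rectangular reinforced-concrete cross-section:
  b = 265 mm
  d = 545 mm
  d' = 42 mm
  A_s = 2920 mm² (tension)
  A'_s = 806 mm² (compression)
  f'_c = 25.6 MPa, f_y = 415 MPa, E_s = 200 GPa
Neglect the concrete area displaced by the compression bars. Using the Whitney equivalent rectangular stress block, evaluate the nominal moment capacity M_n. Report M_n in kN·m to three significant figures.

M_n ≈ 580 kN·m

Assume both tension and compression steel yield.
Net tension couple steel: A_s − A'_s = 2114 mm².
a = (A_s − A'_s) f_y / (0.85 f'_c b) = 877310/(0.85 × 25.6 × 265) = 152.14 mm.
c = a/β₁ = 152.14/0.85 = 178.99 mm; ε'_s = 0.003(c − d')/c = 0.0023 ≥ f_y/E_s = 0.0021, so compression steel does yield.
M_n = (A_s − A'_s) f_y (d − a/2) + A'_s f_y (d − d') = [877310 × (545 − 76.07) + 334490 × (545 − 42)] × 10⁻⁶ = 411.40 + 168.25 = 579.65 kN·m.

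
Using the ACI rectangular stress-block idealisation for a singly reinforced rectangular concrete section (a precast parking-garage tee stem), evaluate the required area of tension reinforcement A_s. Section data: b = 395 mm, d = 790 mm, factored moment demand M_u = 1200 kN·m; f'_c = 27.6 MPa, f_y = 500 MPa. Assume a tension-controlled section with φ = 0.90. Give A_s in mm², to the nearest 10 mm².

M_n = M_u/φ = 1200/0.90 = 1333.33 kN·m.
With M_n = 0.85 f'_c a b (d − a/2), solve the quadratic for a:
a = d − √(d² − 2M_n/(0.85 f'_c b)) = 790 − √(790² − 2 × 1333.33×10⁶/(0.85 × 27.6 × 395)) = 210.06 mm.
A_s = 0.85 f'_c a b / f_y = 0.85 × 27.6 × 210.06 × 395 / 500 = 3893.1 mm².

A_s ≈ 3890 mm²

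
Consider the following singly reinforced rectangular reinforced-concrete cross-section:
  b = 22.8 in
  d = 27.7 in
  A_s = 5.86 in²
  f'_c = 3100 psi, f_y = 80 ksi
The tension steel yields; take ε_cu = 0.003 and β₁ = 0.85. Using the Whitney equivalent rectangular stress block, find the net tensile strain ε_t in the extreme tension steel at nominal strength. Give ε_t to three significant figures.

a = A_s f_y/(0.85 f'_c b) = 7.803 in.
β₁ = 0.85, so c = a/β₁ = 7.803/0.85 = 9.180 in.
From the linear strain diagram with ε_cu = 0.003: ε_t = 0.003 (d − c)/c = 0.003 × (27.7 − 9.180)/9.180 = 0.00605.
Since ε_t ≥ 0.005, the section is tension-controlled.

ε_t ≈ 0.00605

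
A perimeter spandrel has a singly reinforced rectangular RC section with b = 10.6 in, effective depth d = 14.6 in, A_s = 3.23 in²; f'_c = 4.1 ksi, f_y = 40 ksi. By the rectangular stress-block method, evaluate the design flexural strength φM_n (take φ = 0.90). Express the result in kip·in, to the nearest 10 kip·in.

T = A_s f_y = 3.23 × 40 = 129.2 kips.
a = T/(0.85 f'_c b) = 129.2/(0.85 × 4.1 × 10.6) = 3.497 in.
M_n = T(d − a/2) = 129.2 × (14.6 − 1.7485) = 1660.4 kip·in.
φM_n = 0.90 × 1660.4 = 1494.4 kip·in.

φM_n ≈ 1490 kip·in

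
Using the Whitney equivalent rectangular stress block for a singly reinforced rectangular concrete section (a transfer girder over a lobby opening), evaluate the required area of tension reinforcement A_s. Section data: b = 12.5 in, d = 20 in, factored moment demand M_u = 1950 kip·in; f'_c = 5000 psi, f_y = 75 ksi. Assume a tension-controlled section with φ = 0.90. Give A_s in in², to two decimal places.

A_s ≈ 1.53 in²

M_n = M_u/φ = 1950/0.90 = 2166.67 kip·in.
From M_n = 0.85 f'_c a b (d − a/2):
a = d − √(d² − 2M_n/(0.85 f'_c b)) = 20 − √(20² − 2 × 2166.67/(0.85 × 5 × 12.5)) = 2.155 in.
A_s = 0.85 f'_c a b / f_y = 0.85 × 5 × 2.155 × 12.5 / 75 = 1.526 in².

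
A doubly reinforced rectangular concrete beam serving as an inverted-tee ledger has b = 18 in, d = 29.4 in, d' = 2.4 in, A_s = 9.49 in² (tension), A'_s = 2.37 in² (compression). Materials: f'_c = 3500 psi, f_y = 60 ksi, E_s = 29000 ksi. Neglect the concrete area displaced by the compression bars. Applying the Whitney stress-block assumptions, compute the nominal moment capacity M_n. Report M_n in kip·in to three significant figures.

M_n ≈ 14700 kip·in

Assume both steels yield.
a = (A_s − A'_s) f_y/(0.85 f'_c b) = (9.49 − 2.37) × 60/(0.85 × 3.5 × 18) = 7.978 in.
c = a/β₁ = 7.978/0.85 = 9.386 in; ε'_s = 0.003(c − d')/c = 0.0022 ≥ ε_y = 0.0021, so the compression steel yields.
M_n = (A_s − A'_s) f_y (d − a/2) + A'_s f_y (d − d') = 427.2 × (29.4 − 3.989) + 142.2 × (29.4 − 2.4) = 10855.6 + 3839.4 = 14695.0 kip·in.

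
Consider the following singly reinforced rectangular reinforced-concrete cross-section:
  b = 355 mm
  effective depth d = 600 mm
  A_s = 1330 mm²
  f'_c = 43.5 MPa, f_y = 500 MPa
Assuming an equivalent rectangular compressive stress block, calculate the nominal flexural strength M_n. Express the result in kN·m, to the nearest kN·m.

T = A_s f_y = 1330 × 500 = 665000 N = 665 kN.
From C = T: a = T/(0.85 f'_c b) = 665000/(0.85 × 43.5 × 355) = 50.66 mm.
M_n = T(d − a/2) = 665 kN × (600 − 25.33) mm = 382.16 kN·m.

M_n ≈ 382 kN·m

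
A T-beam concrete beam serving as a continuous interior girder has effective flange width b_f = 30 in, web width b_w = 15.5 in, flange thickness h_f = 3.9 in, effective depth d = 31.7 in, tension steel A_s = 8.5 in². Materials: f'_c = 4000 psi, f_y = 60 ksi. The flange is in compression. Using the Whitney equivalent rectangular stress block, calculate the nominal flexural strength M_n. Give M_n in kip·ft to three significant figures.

Tension: T = A_s f_y = 8.5 × 60 = 510 kips.
Try a within the flange: a = T/(0.85 f'_c b_f) = 510/(0.85 × 4 × 30) = 5.000 in.
a = 5.000 > h_f = 3.9 in: the block extends into the web. Split into flange-overhang and web parts.
C_f = 0.85 f'_c (b_f − b_w) h_f = 0.85 × 4 × (30 − 15.5) × 3.9 = 192.3 kips.
Remaining web compression depth: a_w = (T − C_f)/(0.85 f'_c b_w) = (510 − 192.3)/(0.85 × 4 × 15.5) = 6.028 in.
M_n = C_f(d − h_f/2) + (T − C_f)(d − a_w/2) = 192.3 × (31.7 − 1.95) + 317.7 × (31.7 − 3.014) = 5720.9 + 9113.5 = 14834.4 kip·in.
M_n = 14834.4/12 = 1236.20 kip·ft.

M_n ≈ 1240 kip·ft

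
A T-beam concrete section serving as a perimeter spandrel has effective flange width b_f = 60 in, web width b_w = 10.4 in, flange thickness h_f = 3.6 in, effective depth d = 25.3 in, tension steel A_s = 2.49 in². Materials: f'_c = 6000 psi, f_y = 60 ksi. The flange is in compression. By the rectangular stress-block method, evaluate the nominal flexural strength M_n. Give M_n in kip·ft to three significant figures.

M_n ≈ 312 kip·ft

Tension: T = A_s f_y = 2.49 × 60 = 149.4 kips.
Try a within the flange: a = T/(0.85 f'_c b_f) = 149.4/(0.85 × 6 × 60) = 0.488 in.
Since a = 0.488 ≤ h_f = 3.6 in, the stress block lies entirely in the flange; analyse as a rectangular beam of width b_f.
M_n = T(d − a/2) = 149.4 × (25.3 − 0.244) = 3743.4 kip·in.
M_n = 3743.4/12 = 311.95 kip·ft.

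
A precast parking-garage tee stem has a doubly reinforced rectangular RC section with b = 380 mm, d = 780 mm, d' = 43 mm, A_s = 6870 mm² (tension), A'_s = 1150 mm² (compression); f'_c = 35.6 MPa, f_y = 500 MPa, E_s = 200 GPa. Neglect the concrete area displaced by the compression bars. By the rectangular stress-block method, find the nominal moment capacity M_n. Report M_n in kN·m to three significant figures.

Assume both tension and compression steel yield.
Net tension couple steel: A_s − A'_s = 5720 mm².
a = (A_s − A'_s) f_y / (0.85 f'_c b) = 2860000/(0.85 × 35.6 × 380) = 248.72 mm.
c = a/β₁ = 248.72/0.796 = 312.46 mm; ε'_s = 0.003(c − d')/c = 0.0026 ≥ f_y/E_s = 0.0025, so compression steel does yield.
M_n = (A_s − A'_s) f_y (d − a/2) + A'_s f_y (d − d') = [2860000 × (780 − 124.36) + 575000 × (780 − 43)] × 10⁻⁶ = 1875.13 + 423.78 = 2298.91 kN·m.

M_n ≈ 2300 kN·m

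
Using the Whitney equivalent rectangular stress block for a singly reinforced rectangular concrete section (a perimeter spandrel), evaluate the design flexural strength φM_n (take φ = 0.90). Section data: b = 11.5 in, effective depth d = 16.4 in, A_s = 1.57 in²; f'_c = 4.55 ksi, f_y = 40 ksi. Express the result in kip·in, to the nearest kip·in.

φM_n ≈ 887 kip·in

T = A_s f_y = 1.57 × 40 = 62.8 kips.
a = T/(0.85 f'_c b) = 62.8/(0.85 × 4.55 × 11.5) = 1.412 in.
M_n = T(d − a/2) = 62.8 × (16.4 − 0.706) = 985.6 kip·in.
φM_n = 0.90 × 985.6 = 887.0 kip·in.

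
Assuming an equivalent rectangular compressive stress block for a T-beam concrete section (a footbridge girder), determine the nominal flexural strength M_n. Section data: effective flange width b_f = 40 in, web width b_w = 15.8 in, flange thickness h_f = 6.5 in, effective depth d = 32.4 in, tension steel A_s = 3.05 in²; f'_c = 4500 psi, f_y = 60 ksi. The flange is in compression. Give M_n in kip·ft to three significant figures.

M_n ≈ 485 kip·ft

Tension: T = A_s f_y = 3.05 × 60 = 183 kips.
Try a within the flange: a = T/(0.85 f'_c b_f) = 183/(0.85 × 4.5 × 40) = 1.196 in.
Since a = 1.196 ≤ h_f = 6.5 in, the stress block lies entirely in the flange; analyse as a rectangular beam of width b_f.
M_n = T(d − a/2) = 183 × (32.4 − 0.598) = 5819.8 kip·in.
M_n = 5819.8/12 = 484.98 kip·ft.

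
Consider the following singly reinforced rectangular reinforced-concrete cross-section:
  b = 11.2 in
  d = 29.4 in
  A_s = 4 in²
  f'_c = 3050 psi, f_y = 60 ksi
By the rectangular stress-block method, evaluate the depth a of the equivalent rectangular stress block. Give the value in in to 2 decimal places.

a ≈ 8.27 in

T = A_s f_y = 4 × 60 = 240 kips.
a = T/(0.85 f'_c b) = 240/(0.85 × 3.05 × 11.2) = 8.27 in.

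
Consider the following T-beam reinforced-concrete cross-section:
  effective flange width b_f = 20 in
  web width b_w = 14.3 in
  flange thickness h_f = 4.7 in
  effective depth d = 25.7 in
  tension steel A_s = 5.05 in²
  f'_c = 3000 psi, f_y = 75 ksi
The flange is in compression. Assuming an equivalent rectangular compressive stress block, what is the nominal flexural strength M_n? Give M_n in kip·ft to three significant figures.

M_n ≈ 688 kip·ft

Tension: T = A_s f_y = 5.05 × 75 = 378.75 kips.
Try a within the flange: a = T/(0.85 f'_c b_f) = 378.75/(0.85 × 3 × 20) = 7.426 in.
a = 7.426 > h_f = 4.7 in: the block extends into the web. Split into flange-overhang and web parts.
C_f = 0.85 f'_c (b_f − b_w) h_f = 0.85 × 3 × (20 − 14.3) × 4.7 = 68.3 kips.
Remaining web compression depth: a_w = (T − C_f)/(0.85 f'_c b_w) = (378.75 − 68.3)/(0.85 × 3 × 14.3) = 8.514 in.
M_n = C_f(d − h_f/2) + (T − C_f)(d − a_w/2) = 68.3 × (25.7 − 2.35) + 310.45 × (25.7 − 4.257) = 1594.8 + 6657.0 = 8251.8 kip·in.
M_n = 8251.8/12 = 687.65 kip·ft.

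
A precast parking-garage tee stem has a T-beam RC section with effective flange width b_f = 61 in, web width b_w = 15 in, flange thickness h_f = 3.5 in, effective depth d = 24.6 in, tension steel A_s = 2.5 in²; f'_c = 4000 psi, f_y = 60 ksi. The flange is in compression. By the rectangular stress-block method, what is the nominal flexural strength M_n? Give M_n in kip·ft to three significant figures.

Tension: T = A_s f_y = 2.5 × 60 = 150 kips.
Try a within the flange: a = T/(0.85 f'_c b_f) = 150/(0.85 × 4 × 61) = 0.723 in.
Since a = 0.723 ≤ h_f = 3.5 in, the stress block lies entirely in the flange; analyse as a rectangular beam of width b_f.
M_n = T(d − a/2) = 150 × (24.6 − 0.3615) = 3635.8 kip·in.
M_n = 3635.8/12 = 302.98 kip·ft.

M_n ≈ 303 kip·ft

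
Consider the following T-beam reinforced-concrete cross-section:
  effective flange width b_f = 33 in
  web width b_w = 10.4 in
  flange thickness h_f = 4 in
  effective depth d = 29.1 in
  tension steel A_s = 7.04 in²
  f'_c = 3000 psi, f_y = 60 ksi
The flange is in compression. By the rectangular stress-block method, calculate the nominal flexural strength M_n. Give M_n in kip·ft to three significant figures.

M_n ≈ 928 kip·ft

Tension: T = A_s f_y = 7.04 × 60 = 422.4 kips.
Try a within the flange: a = T/(0.85 f'_c b_f) = 422.4/(0.85 × 3 × 33) = 5.020 in.
a = 5.020 > h_f = 4 in: the block extends into the web. Split into flange-overhang and web parts.
C_f = 0.85 f'_c (b_f − b_w) h_f = 0.85 × 3 × (33 − 10.4) × 4 = 230.5 kips.
Remaining web compression depth: a_w = (T − C_f)/(0.85 f'_c b_w) = (422.4 − 230.5)/(0.85 × 3 × 10.4) = 7.236 in.
M_n = C_f(d − h_f/2) + (T − C_f)(d − a_w/2) = 230.5 × (29.1 − 2) + 191.9 × (29.1 − 3.618) = 6246.6 + 4890.0 = 11136.6 kip·in.
M_n = 11136.6/12 = 928.05 kip·ft.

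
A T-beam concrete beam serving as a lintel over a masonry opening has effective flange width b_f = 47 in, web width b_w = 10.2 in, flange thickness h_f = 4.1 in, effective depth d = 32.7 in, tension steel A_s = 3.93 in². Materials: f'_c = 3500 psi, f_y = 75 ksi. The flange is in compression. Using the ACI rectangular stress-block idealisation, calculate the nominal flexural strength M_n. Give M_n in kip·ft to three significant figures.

Tension: T = A_s f_y = 3.93 × 75 = 294.75 kips.
Try a within the flange: a = T/(0.85 f'_c b_f) = 294.75/(0.85 × 3.5 × 47) = 2.108 in.
Since a = 2.108 ≤ h_f = 4.1 in, the stress block lies entirely in the flange; analyse as a rectangular beam of width b_f.
M_n = T(d − a/2) = 294.75 × (32.7 − 1.054) = 9327.7 kip·in.
M_n = 9327.7/12 = 777.31 kip·ft.

M_n ≈ 777 kip·ft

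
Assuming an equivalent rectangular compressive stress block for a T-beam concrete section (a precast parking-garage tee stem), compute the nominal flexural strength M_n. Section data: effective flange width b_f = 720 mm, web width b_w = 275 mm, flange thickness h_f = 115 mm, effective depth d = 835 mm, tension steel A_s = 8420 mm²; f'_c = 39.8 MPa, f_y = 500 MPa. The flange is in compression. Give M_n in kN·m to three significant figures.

Tension: T = A_s f_y = 8420 × 500 = 4210000 N.
Try a within the flange: a = T/(0.85 f'_c b_f) = 4210000/(0.85 × 39.8 × 720) = 172.84 mm.
a = 172.84 > h_f = 115 mm: the block extends into the web. Split into flange-overhang and web parts.
C_f = 0.85 f'_c (b_f − b_w) h_f = 0.85 × 39.8 × (720 − 275) × 115 = 1731250 N.
Remaining web compression depth: a_w = (T − C_f)/(0.85 f'_c b_w) = (4210000 − 1731250)/(0.85 × 39.8 × 275) = 266.44 mm.
M_n = C_f(d − h_f/2) + (T − C_f)(d − a_w/2) = 1731250 × (835 − 57.5) + 2478750 × (835 − 133.22) = 1346.05 + 1739.54 = 3085.59 × 10⁶ N·mm.
M_n = 3085.59 kN·m.

M_n ≈ 3090 kN·m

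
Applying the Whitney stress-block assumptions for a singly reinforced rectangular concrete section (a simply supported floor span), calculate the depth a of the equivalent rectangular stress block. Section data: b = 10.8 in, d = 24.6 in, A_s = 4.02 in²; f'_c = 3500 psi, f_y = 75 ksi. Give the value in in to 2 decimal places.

a ≈ 9.38 in

T = A_s f_y = 4.02 × 75 = 301.5 kips.
a = T/(0.85 f'_c b) = 301.5/(0.85 × 3.5 × 10.8) = 9.38 in.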